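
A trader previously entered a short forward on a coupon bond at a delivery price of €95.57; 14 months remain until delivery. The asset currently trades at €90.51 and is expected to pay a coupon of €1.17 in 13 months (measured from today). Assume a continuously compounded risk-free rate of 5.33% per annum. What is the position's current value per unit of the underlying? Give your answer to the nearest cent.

€0.40

PV(remaining coupons) I = 1.17·e^(−0.0533·13/12) = 1.1044
Current forward F = (S − I)·e^(rT) = (90.51 − 1.1044)·e^(0.0533·14/12) = 89.4056 × 1.064157 = 95.1416
Value (long) = (F − K)·e^(−rT) = (95.1416 − 95.57) × 0.939711 = -0.4026
Short position value = −(long value) = €0.40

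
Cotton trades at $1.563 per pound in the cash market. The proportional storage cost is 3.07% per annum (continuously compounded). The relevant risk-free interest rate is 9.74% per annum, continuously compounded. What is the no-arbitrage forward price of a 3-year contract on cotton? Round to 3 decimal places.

$2.295 per pound

Net carry = r + u − y = 0.0974 + 0.0307 − 0.0000 = 0.1281
F = S·e^((r+u−y)T) = 1.563 · e^(0.1281 × 3) = 1.563 · e^0.384300
= 1.563 × 1.468586 = $2.295 per pound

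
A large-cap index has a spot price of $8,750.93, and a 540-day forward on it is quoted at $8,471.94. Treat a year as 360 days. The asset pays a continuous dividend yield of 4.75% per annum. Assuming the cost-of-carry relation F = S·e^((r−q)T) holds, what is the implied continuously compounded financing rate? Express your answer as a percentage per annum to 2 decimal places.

From F = S·e^((r−q)T): (r − q) = ln(F/S)/T
ln(8471.94/8750.93) = ln(0.968119) = -0.032400
(r − q) = -0.032400 / (540/360) = -0.021600
r = ln(F/S)/T + q = -0.021600 + 0.0475 = 0.025900
r = 2.59%

2.59%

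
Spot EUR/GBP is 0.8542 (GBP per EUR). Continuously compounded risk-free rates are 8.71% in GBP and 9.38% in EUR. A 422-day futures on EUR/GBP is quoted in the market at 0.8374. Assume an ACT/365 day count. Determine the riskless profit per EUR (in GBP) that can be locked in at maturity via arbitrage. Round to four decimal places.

0.0102 per EUR (in GBP)

Fair futures: F* = S·e^(carry·T), with carry = (r_GBP − r_EUR) = 0.0871 − 0.0938 = -0.0067
F* = 0.8542 · e^(-0.0067 × 422/365) = 0.8542 · e^-0.007746 = 0.8542 × 0.992284 = 0.8476
Market 0.8374 < fair 0.8476: forward underpriced → reverse cash-and-carry (short spot, go long the forward).
At maturity, profit = |F_mkt − F*| = |0.8374 − 0.8476| = 0.0102 per EUR (in GBP)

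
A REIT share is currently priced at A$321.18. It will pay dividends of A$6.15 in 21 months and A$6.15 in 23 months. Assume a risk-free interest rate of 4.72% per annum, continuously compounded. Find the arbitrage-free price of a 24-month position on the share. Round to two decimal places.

A$340.58

PV(dividends) I = 6.15·e^(−0.0472·21/12) + 6.15·e^(−0.0472·23/12)
I = 5.6624 + 5.6181 = 11.2805
F = (S − I)·e^(rT) = (321.18 − 11.2805) · e^(0.0472·24/12)
= 309.8995 · e^0.094400 = 309.8995 × 1.098999 = A$340.58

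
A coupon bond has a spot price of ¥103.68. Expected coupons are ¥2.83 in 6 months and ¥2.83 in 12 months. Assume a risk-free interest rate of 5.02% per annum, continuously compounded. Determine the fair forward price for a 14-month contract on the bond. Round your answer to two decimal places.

PV(coupons) I = 2.83·e^(−0.0502·6/12) + 2.83·e^(−0.0502·12/12)
I = 2.7599 + 2.6914 = 5.4513
F = (S − I)·e^(rT) = (103.68 − 5.4513) · e^(0.0502·14/12)
= 98.2287 · e^0.058567 = 98.2287 × 1.060316 = ¥104.15

¥104.15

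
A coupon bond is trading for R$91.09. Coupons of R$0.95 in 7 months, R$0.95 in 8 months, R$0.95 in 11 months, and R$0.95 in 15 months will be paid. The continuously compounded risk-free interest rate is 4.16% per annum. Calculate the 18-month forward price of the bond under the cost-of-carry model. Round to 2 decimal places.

R$93.05

PV(coupons) I = 0.95·e^(−0.0416·7/12) + 0.95·e^(−0.0416·8/12) + 0.95·e^(−0.0416·11/12) + 0.95·e^(−0.0416·15/12)
I = 0.9272 + 0.9240 + 0.9145 + 0.9019 = 3.6676
F = (S − I)·e^(rT) = (91.09 − 3.6676) · e^(0.0416·18/12)
= 87.4224 · e^0.062400 = 87.4224 × 1.064388 = R$93.05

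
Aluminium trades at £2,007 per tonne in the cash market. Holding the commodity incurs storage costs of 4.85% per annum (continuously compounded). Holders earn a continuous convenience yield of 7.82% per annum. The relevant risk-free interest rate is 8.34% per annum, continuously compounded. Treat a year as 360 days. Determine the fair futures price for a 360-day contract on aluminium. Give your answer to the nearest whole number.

Net carry = r + u − y = 0.0834 + 0.0485 − 0.0782 = 0.0537
F = S·e^((r+u−y)T) = 2007 · e^(0.0537 × 360/360) = 2007 · e^0.053700
= 2007 × 1.055168 = £2,118 per tonne

£2,118 per tonne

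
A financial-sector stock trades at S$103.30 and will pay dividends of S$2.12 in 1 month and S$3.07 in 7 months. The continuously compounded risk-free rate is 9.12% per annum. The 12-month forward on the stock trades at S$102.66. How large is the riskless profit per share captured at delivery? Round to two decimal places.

PV(dividends) I = 2.12·e^(−0.0912·1/12) + 3.07·e^(−0.0912·7/12) = 5.0149
Fair forward F* = (S − I)·e^(rT) = (103.30 − 5.0149)·e^0.091200 = 98.2851 × 1.095488 = 107.6701
Market S$102.66 < fair 107.6701: forward underpriced → reverse cash-and-carry (short the stock, invest proceeds at r, pay the dividends, go long the forward).
Profit at T = |F_mkt − F*| = |102.66 − 107.6701| = S$5.01 per share

S$5.01 per share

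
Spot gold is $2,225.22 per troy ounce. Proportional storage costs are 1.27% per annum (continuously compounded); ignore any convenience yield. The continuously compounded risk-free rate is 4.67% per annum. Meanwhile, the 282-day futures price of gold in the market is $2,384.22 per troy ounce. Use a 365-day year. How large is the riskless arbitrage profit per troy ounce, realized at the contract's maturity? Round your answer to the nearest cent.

Fair futures: F* = S·e^(carry·T), with carry = (r + u) = 0.0467 + 0.0127 = 0.0594
F* = 2225.22 · e^(0.0594 × 282/365) = 2225.22 · e^0.04589260 = 2225.22 × 1.04696196 = $2329.7207
Market $2384.22 > fair $2329.7207: forward overpriced → cash-and-carry (buy spot, short the forward).
At maturity, profit = |F_mkt − F*| = |2384.22 − 2329.7207| = $54.50 per troy ounce

$54.50 per troy ounce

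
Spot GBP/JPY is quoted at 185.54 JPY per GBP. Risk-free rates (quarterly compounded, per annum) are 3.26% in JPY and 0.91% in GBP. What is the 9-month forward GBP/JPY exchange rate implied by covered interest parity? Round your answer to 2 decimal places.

188.82

By covered interest parity, F = S · (1+r_JPY/4)^(4T) / (1+r_GBP/4)^(4T)
= 185.54 × 1.024650 / 1.006841 = 185.54 × 1.017688
F = 188.82 JPY per GBP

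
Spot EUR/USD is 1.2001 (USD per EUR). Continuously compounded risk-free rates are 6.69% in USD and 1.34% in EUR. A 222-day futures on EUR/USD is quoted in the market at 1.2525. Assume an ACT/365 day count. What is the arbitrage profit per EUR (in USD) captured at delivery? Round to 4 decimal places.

Fair futures: F* = S·e^(carry·T), with carry = (r_USD − r_EUR) = 0.0669 − 0.0134 = 0.0535
F* = 1.2001 · e^(0.0535 × 222/365) = 1.2001 · e^0.032540 = 1.2001 × 1.033075 = 1.2398
Market 1.2525 > fair 1.2398: forward overpriced → cash-and-carry (buy spot, short the forward).
At maturity, profit = |F_mkt − F*| = |1.2525 − 1.2398| = 0.0127 per EUR (in USD)

0.0127 per EUR (in USD)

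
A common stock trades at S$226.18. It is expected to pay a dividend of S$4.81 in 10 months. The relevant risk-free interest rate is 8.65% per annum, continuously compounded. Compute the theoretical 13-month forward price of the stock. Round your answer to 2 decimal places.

S$243.48

PV(dividends) I = 4.81·e^(−0.0865·10/12)
I = 4.4755
F = (S − I)·e^(rT) = (226.18 − 4.4755) · e^(0.0865·13/12)
= 221.7045 · e^0.093708 = 221.7045 × 1.098239 = S$243.48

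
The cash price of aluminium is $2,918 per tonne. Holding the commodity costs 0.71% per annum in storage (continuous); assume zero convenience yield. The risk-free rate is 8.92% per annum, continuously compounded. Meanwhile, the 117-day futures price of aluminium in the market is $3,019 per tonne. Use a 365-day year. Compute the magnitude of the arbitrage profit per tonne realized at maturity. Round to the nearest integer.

Fair futures: F* = S·e^(carry·T), with carry = (r + u) = 0.0892 + 0.0071 = 0.0963
F* = 2918 · e^(0.0963 × 117/365) = 2918 · e^0.030869 = 2918 × 1.031350 = $3009.4793
Market $3019 > fair $3009.4793: forward overpriced → cash-and-carry (buy spot, short the forward).
At maturity, profit = |F_mkt − F*| = |3019 − 3009.4793| = $10 per tonne

$10 per tonne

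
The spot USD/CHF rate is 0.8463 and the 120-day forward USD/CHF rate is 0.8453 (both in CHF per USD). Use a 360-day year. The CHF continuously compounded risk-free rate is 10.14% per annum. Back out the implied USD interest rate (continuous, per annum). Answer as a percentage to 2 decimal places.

10.49%

F = S·e^((r_CHF − r_USD)T) ⇒ r_USD = r_CHF − ln(F/S)/T
ln(0.8453/0.8463) = -0.001182; /(120/360) = -0.003546
r_USD = 0.1014 + 0.003546 = 0.104946
r_USD = 10.49%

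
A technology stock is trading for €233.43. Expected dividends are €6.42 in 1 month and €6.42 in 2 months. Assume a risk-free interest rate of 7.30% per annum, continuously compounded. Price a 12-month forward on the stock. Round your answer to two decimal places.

PV(dividends) I = 6.42·e^(−0.0730·1/12) + 6.42·e^(−0.0730·2/12)
I = 6.3811 + 6.3424 = 12.7235
F = (S − I)·e^(rT) = (233.43 − 12.7235) · e^(0.0730·12/12)
= 220.7065 · e^0.073000 = 220.7065 × 1.075731 = €237.42

€237.42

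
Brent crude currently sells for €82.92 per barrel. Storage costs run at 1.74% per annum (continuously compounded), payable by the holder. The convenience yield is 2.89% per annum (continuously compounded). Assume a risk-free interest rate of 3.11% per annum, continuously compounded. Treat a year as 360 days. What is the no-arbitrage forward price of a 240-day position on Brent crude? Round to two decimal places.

€84.01 per barrel

Net carry = r + u − y = 0.0311 + 0.0174 − 0.0289 = 0.0196
F = S·e^((r+u−y)T) = 82.92 · e^(0.0196 × 240/360) = 82.92 · e^0.013067
= 82.92 × 1.013153 = €84.01 per barrel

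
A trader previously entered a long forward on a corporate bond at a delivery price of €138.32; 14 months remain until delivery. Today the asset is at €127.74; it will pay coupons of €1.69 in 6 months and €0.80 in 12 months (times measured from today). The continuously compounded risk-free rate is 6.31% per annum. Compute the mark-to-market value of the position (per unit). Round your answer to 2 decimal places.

PV(remaining coupons) I = 1.69·e^(−0.0631·6/12) + 0.80·e^(−0.0631·12/12) = 2.3886
Current forward F = (S − I)·e^(rT) = (127.74 − 2.3886)·e^(0.0631·14/12) = 125.3514 × 1.076394 = 134.9275
Value (long) = (F − K)·e^(−rT) = (134.9275 − 138.32) × 0.929028 = -3.1517
Value = -€3.15

-€3.15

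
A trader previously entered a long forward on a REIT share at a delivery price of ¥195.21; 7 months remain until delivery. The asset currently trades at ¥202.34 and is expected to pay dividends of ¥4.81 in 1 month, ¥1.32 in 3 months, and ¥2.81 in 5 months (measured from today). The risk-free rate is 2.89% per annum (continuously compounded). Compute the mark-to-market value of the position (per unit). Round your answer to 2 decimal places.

PV(remaining dividends) I = 4.81·e^(−0.0289·1/12) + 1.32·e^(−0.0289·3/12) + 2.81·e^(−0.0289·5/12) = 8.8853
Current forward F = (S − I)·e^(rT) = (202.34 − 8.8853)·e^(0.0289·7/12) = 193.4547 × 1.017001 = 196.7436
Value (long) = (F − K)·e^(−rT) = (196.7436 − 195.21) × 0.983283 = 1.5080
Value = ¥1.51

¥1.51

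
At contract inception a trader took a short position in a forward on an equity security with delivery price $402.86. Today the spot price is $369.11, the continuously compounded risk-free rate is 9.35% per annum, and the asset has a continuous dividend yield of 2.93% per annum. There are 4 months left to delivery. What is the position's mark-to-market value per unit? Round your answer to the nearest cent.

$24.98

Current fair forward for the remaining 4 months: F = S·e^((r − q)·T), (r − q) = 0.0935 − 0.0293 = 0.0642
F = 369.11 · e^(0.0642 × 4/12) = 369.11 × 1.021631 = 377.0942
Value of long forward = (F − K)·e^(−rT) = (377.0942 − 402.86) · e^(−0.0935·4/12)
= -25.7658 × 0.969314 = -24.98
Short position value = −(long value) = $24.98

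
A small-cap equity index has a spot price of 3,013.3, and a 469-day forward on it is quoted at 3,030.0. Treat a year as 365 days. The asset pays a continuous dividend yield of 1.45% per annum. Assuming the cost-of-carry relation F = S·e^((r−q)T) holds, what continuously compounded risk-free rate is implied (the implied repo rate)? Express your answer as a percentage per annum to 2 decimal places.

1.88%

From F = S·e^((r−q)T): (r − q) = ln(F/S)/T
ln(3030.0/3013.3) = ln(1.005542) = 0.005527
(r − q) = 0.005527 / (469/365) = 0.004301
r = ln(F/S)/T + q = 0.004301 + 0.0145 = 0.018801
r = 1.88%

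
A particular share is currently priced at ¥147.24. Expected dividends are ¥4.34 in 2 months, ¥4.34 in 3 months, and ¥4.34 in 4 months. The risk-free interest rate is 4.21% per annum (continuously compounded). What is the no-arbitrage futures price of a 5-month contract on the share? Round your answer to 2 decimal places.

PV(dividends) I = 4.34·e^(−0.0421·2/12) + 4.34·e^(−0.0421·3/12) + 4.34·e^(−0.0421·4/12)
I = 4.3097 + 4.2946 + 4.2795 = 12.8838
F = (S − I)·e^(rT) = (147.24 − 12.8838) · e^(0.0421·5/12)
= 134.3562 · e^0.017542 = 134.3562 × 1.017697 = ¥136.73

¥136.73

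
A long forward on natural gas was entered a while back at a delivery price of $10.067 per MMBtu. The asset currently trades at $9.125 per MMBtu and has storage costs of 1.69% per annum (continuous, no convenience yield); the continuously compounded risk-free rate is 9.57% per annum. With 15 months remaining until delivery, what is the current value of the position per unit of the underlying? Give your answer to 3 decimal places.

Current fair forward for the remaining 15 months: F = S·e^((r + u)·T), (r + u) = 0.0957 + 0.0169 = 0.1126
F = 9.125 · e^(0.1126 × 15/12) = 9.125 × 1.151137 = 10.5041
Value of long forward = (F − K)·e^(−rT) = (10.5041 − 10.067) · e^(−0.0957·15/12)
= 0.4371 × 0.887253 = 0.388

$0.388 per MMBtu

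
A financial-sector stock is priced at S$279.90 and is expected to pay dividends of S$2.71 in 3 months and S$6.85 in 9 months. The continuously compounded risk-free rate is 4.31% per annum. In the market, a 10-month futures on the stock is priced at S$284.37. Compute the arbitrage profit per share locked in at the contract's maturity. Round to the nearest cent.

S$3.89 per share

PV(dividends) I = 2.71·e^(−0.0431·3/12) + 6.85·e^(−0.0431·9/12) = 9.3131
Fair futures F* = (S − I)·e^(rT) = (279.90 − 9.3131)·e^0.035917 = 270.5869 × 1.036570 = 280.4823
Market S$284.37 > fair 280.4823: forward overpriced → cash-and-carry (borrow at r, buy the stock and collect the dividends, short the forward).
Profit at T = |F_mkt − F*| = |284.37 − 280.4823| = S$3.89 per share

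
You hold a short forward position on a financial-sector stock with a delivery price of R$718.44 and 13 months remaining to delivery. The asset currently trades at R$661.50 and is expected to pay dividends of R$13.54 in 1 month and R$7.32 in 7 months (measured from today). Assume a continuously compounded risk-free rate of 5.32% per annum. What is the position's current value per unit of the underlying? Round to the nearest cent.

PV(remaining dividends) I = 13.54·e^(−0.0532·1/12) + 7.32·e^(−0.0532·7/12) = 20.5764
Current forward F = (S − I)·e^(rT) = (661.50 − 20.5764)·e^(0.0532·13/12) = 640.9236 × 1.059327 = 678.9477
Value (long) = (F − K)·e^(−rT) = (678.9477 − 718.44) × 0.943996 = -37.2806
Short position value = −(long value) = R$37.28

R$37.28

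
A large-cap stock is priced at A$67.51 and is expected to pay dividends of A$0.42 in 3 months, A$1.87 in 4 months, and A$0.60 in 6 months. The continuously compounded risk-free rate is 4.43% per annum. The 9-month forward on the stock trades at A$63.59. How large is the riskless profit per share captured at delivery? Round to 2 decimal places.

A$3.26 per share

PV(dividends) I = 0.42·e^(−0.0443·3/12) + 1.87·e^(−0.0443·4/12) + 0.60·e^(−0.0443·6/12) = 2.8448
Fair forward F* = (S − I)·e^(rT) = (67.51 − 2.8448)·e^0.033225 = 64.6652 × 1.033783 = 66.8498
Market A$63.59 < fair 66.8498: forward underpriced → reverse cash-and-carry (short the stock, invest proceeds at r, pay the dividends, go long the forward).
Profit at T = |F_mkt − F*| = |63.59 − 66.8498| = A$3.26 per share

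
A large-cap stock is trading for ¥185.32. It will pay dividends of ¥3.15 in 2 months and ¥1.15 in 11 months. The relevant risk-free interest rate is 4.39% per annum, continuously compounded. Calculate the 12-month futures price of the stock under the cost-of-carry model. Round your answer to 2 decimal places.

PV(dividends) I = 3.15·e^(−0.0439·2/12) + 1.15·e^(−0.0439·11/12)
I = 3.1270 + 1.1046 = 4.2316
F = (S − I)·e^(rT) = (185.32 − 4.2316) · e^(0.0439·12/12)
= 181.0884 · e^0.043900 = 181.0884 × 1.044878 = ¥189.22

¥189.22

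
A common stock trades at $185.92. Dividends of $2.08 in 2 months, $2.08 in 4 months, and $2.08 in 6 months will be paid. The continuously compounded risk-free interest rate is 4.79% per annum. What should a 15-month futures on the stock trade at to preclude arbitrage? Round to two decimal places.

$190.87

PV(dividends) I = 2.08·e^(−0.0479·2/12) + 2.08·e^(−0.0479·4/12) + 2.08·e^(−0.0479·6/12)
I = 2.0635 + 2.0471 + 2.0308 = 6.1414
F = (S − I)·e^(rT) = (185.92 − 6.1414) · e^(0.0479·15/12)
= 179.7786 · e^0.059875 = 179.7786 × 1.061704 = $190.87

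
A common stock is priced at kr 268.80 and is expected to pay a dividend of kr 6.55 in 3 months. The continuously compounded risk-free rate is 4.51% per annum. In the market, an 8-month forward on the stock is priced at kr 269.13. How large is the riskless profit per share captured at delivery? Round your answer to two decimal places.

kr 1.20 per share

PV(dividends) I = 6.55·e^(−0.0451·3/12) = 6.4766
Fair forward F* = (S − I)·e^(rT) = (268.80 − 6.4766)·e^0.030067 = 262.3234 × 1.030524 = 270.3306
Market kr 269.13 < fair 270.3306: forward underpriced → reverse cash-and-carry (short the stock, invest proceeds at r, pay the dividends, go long the forward).
Profit at T = |F_mkt − F*| = |269.13 − 270.3306| = kr 1.20 per share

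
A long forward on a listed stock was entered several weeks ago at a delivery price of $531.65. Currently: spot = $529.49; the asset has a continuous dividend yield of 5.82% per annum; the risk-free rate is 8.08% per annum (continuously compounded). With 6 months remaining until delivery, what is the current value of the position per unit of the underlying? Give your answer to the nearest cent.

$3.70

Current fair forward for the remaining 6 months: F = S·e^((r − q)·T), (r − q) = 0.0808 − 0.0582 = 0.0226
F = 529.49 · e^(0.0226 × 6/12) = 529.49 × 1.011364 = 535.5071
Value of long forward = (F − K)·e^(−rT) = (535.5071 − 531.65) · e^(−0.0808·6/12)
= 3.8571 × 0.960405 = 3.70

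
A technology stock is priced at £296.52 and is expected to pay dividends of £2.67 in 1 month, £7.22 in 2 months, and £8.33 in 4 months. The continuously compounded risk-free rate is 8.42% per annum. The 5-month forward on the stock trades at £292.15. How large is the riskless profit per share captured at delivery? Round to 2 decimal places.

PV(dividends) I = 2.67·e^(−0.0842·1/12) + 7.22·e^(−0.0842·2/12) + 8.33·e^(−0.0842·4/12) = 17.8702
Fair forward F* = (S − I)·e^(rT) = (296.52 − 17.8702)·e^0.035083 = 278.6498 × 1.035706 = 288.5993
Market £292.15 > fair 288.5993: forward overpriced → cash-and-carry (borrow at r, buy the stock and collect the dividends, short the forward).
Profit at T = |F_mkt − F*| = |292.15 − 288.5993| = £3.55 per share

£3.55 per share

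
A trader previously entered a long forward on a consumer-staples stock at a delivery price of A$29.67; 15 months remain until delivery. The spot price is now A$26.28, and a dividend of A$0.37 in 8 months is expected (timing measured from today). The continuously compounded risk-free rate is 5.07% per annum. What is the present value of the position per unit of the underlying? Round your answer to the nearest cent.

-A$1.93

PV(remaining dividends) I = 0.37·e^(−0.0507·8/12) = 0.3577
Current forward F = (S − I)·e^(rT) = (26.28 − 0.3577)·e^(0.0507·15/12) = 25.9223 × 1.065426 = 27.6183
Value (long) = (F − K)·e^(−rT) = (27.6183 − 29.67) × 0.938591 = -1.9257
Value = -A$1.93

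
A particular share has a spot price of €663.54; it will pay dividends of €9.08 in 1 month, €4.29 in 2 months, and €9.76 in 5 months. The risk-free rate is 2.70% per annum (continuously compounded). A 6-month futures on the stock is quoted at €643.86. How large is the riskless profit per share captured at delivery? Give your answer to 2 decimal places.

€5.41 per share

PV(dividends) I = 9.08·e^(−0.0270·1/12) + 4.29·e^(−0.0270·2/12) + 9.76·e^(−0.0270·5/12) = 22.9811
Fair futures F* = (S − I)·e^(rT) = (663.54 − 22.9811)·e^0.013500 = 640.5589 × 1.013592 = 649.2654
Market €643.86 < fair 649.2654: forward underpriced → reverse cash-and-carry (short the stock, invest proceeds at r, pay the dividends, go long the forward).
Profit at T = |F_mkt − F*| = |643.86 − 649.2654| = €5.41 per share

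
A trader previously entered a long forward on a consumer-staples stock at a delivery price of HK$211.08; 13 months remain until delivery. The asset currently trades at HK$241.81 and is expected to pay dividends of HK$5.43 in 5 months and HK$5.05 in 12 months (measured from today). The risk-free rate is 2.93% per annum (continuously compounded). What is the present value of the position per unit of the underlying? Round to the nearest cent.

HK$27.06

PV(remaining dividends) I = 5.43·e^(−0.0293·5/12) + 5.05·e^(−0.0293·12/12) = 10.2683
Current forward F = (S − I)·e^(rT) = (241.81 − 10.2683)·e^(0.0293·13/12) = 231.5417 × 1.032251 = 239.0092
Value (long) = (F − K)·e^(−rT) = (239.0092 − 211.08) × 0.968757 = 27.0566
Value = HK$27.06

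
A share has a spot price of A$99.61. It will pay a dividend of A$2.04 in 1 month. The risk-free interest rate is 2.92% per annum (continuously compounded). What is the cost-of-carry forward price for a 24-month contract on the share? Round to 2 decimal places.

PV(dividends) I = 2.04·e^(−0.0292·1/12)
I = 2.0350
F = (S − I)·e^(rT) = (99.61 − 2.0350) · e^(0.0292·24/12)
= 97.5750 · e^0.058400 = 97.5750 × 1.060139 = A$103.44

A$103.44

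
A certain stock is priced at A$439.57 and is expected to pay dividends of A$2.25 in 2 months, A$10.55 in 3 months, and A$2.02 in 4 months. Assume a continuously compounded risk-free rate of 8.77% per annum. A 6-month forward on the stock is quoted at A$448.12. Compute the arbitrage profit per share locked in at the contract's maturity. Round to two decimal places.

PV(dividends) I = 2.25·e^(−0.0877·2/12) + 10.55·e^(−0.0877·3/12) + 2.02·e^(−0.0877·4/12) = 14.5004
Fair forward F* = (S − I)·e^(rT) = (439.57 − 14.5004)·e^0.043850 = 425.0696 × 1.044826 = 444.1238
Market A$448.12 > fair 444.1238: forward overpriced → cash-and-carry (borrow at r, buy the stock and collect the dividends, short the forward).
Profit at T = |F_mkt − F*| = |448.12 − 444.1238| = A$4.00 per share

A$4.00 per share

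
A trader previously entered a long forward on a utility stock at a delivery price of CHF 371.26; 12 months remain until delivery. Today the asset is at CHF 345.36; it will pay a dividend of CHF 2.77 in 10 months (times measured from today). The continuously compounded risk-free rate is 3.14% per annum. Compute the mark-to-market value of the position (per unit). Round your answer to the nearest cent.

-CHF 17.12

PV(remaining dividends) I = 2.77·e^(−0.0314·10/12) = 2.6985
Current forward F = (S − I)·e^(rT) = (345.36 − 2.6985)·e^(0.0314·12/12) = 342.6615 × 1.031898 = 353.5917
Value (long) = (F − K)·e^(−rT) = (353.5917 − 371.26) × 0.969088 = -17.1221
Value = -CHF 17.12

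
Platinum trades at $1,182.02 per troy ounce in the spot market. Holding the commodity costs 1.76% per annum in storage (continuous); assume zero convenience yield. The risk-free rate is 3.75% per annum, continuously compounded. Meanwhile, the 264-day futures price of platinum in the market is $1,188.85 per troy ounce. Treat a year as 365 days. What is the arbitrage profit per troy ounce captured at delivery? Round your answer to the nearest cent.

Fair futures: F* = S·e^(carry·T), with carry = (r + u) = 0.0375 + 0.0176 = 0.0551
F* = 1182.02 · e^(0.0551 × 264/365) = 1182.02 · e^0.03985315 = 1182.02 × 1.04065794 = $1230.0785
Market $1188.85 < fair $1230.0785: forward underpriced → reverse cash-and-carry (short spot, go long the forward).
At maturity, profit = |F_mkt − F*| = |1188.85 − 1230.0785| = $41.23 per troy ounce

$41.23 per troy ounce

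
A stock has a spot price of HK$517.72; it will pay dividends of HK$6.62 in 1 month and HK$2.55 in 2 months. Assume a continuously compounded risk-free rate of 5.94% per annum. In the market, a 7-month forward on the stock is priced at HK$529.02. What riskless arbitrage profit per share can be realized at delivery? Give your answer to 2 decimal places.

HK$2.48 per share

PV(dividends) I = 6.62·e^(−0.0594·1/12) + 2.55·e^(−0.0594·2/12) = 9.1122
Fair forward F* = (S − I)·e^(rT) = (517.72 − 9.1122)·e^0.034650 = 508.6078 × 1.035257 = 526.5398
Market HK$529.02 > fair 526.5398: forward overpriced → cash-and-carry (borrow at r, buy the stock and collect the dividends, short the forward).
Profit at T = |F_mkt − F*| = |529.02 − 526.5398| = HK$2.48 per share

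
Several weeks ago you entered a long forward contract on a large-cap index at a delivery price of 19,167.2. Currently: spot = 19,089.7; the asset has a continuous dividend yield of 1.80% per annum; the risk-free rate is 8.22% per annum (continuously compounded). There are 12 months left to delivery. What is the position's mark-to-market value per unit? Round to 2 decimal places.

Current fair forward for the remaining 12 months: F = S·e^((r − q)·T), (r − q) = 0.0822 − 0.0180 = 0.0642
F = 19089.7 · e^(0.0642 × 12/12) = 19089.7 × 1.06630564 = 20355.4548
Value of long forward = (F − K)·e^(−rT) = (20355.4548 − 19167.2) · e^(−0.0822·12/12)
= 1188.2548 × 0.92108772 = 1094.49

1094.49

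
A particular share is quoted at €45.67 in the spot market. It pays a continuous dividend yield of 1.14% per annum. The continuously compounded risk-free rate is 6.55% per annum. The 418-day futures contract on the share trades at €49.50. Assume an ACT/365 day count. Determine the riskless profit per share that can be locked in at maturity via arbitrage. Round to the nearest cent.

€0.91 per share

Fair futures: F* = S·e^(carry·T), with carry = (r − q) = 0.0655 − 0.0114 = 0.0541
F* = 45.67 · e^(0.0541 × 418/365) = 45.67 · e^0.061956 = 45.67 × 1.063916 = €48.5890
Market €49.50 > fair €48.5890: forward overpriced → cash-and-carry (buy spot, short the forward).
At maturity, profit = |F_mkt − F*| = |49.50 − 48.5890| = €0.91 per share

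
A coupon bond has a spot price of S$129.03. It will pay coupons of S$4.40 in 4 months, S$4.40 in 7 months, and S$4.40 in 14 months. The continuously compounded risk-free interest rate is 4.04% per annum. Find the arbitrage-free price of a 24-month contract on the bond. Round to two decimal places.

S$125.97

PV(coupons) I = 4.40·e^(−0.0404·4/12) + 4.40·e^(−0.0404·7/12) + 4.40·e^(−0.0404·14/12)
I = 4.3411 + 4.2975 + 4.1974 = 12.8360
F = (S − I)·e^(rT) = (129.03 − 12.8360) · e^(0.0404·24/12)
= 116.1940 · e^0.080800 = 116.1940 × 1.084154 = S$125.97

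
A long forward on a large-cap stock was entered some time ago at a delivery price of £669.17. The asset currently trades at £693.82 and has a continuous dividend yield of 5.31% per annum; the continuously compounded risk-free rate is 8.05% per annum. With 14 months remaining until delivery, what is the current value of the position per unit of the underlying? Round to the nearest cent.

£42.96

Current fair forward for the remaining 14 months: F = S·e^((r − q)·T), (r − q) = 0.0805 − 0.0531 = 0.0274
F = 693.82 · e^(0.0274 × 14/12) = 693.82 × 1.032483 = 716.3574
Value of long forward = (F − K)·e^(−rT) = (716.3574 − 669.17) · e^(−0.0805·14/12)
= 47.1874 × 0.910359 = 42.96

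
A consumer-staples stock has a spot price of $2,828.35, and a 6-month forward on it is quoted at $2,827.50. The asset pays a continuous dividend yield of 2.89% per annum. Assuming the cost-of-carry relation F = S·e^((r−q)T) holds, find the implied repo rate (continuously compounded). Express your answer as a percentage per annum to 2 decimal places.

From F = S·e^((r−q)T): (r − q) = ln(F/S)/T
ln(2827.50/2828.35) = ln(0.999699) = -0.000301
(r − q) = -0.000301 / (6/12) = -0.000602
r = ln(F/S)/T + q = -0.000602 + 0.0289 = 0.028298
r = 2.83%

2.83%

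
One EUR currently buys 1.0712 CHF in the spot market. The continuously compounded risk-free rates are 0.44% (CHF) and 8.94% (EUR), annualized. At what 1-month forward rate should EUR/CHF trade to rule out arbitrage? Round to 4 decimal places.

F = S·e^((r_CHF − r_EUR)T) = 1.0712 · e^((0.0044 − 0.0894) × 1/12)
= 1.0712 · e^-0.007083 = 1.0712 × 0.992942
F = 1.0636 CHF per EUR

1.0636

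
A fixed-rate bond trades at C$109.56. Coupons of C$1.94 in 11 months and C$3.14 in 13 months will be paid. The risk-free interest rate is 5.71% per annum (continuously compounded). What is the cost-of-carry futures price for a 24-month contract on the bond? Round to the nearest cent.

PV(coupons) I = 1.94·e^(−0.0571·11/12) + 3.14·e^(−0.0571·13/12)
I = 1.8411 + 2.9517 = 4.7928
F = (S − I)·e^(rT) = (109.56 − 4.7928) · e^(0.0571·24/12)
= 104.7672 · e^0.114200 = 104.7672 × 1.120976 = C$117.44

C$117.44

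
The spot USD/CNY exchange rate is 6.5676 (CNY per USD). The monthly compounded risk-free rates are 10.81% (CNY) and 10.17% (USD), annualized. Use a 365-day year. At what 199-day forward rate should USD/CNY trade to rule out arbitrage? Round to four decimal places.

6.5904

By covered interest parity, F = S · (1+r_CNY/12)^(12T) / (1+r_USD/12)^(12T)
= 6.5676 × 1.060428 / 1.056766 = 6.5676 × 1.003465
F = 6.5904 CNY per USD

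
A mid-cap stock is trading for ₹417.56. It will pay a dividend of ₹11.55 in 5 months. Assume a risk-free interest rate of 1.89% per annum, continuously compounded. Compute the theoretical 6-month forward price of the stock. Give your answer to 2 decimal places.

PV(dividends) I = 11.55·e^(−0.0189·5/12)
I = 11.4594
F = (S − I)·e^(rT) = (417.56 − 11.4594) · e^(0.0189·6/12)
= 406.1006 · e^0.009450 = 406.1006 × 1.009495 = ₹409.96

₹409.96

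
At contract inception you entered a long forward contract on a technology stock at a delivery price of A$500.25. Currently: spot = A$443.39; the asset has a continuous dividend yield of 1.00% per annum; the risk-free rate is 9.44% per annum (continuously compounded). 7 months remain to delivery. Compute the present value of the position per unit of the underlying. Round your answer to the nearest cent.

-A$32.64

Current fair forward for the remaining 7 months: F = S·e^((r − q)·T), (r − q) = 0.0944 − 0.0100 = 0.0844
F = 443.39 · e^(0.0844 × 7/12) = 443.39 × 1.050465 = 465.7657
Value of long forward = (F − K)·e^(−rT) = (465.7657 − 500.25) · e^(−0.0944·7/12)
= -34.4843 × 0.946422 = -32.64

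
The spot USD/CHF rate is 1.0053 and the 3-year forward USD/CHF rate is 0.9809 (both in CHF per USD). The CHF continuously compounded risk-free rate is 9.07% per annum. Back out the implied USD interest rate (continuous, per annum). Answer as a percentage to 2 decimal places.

9.89%

F = S·e^((r_CHF − r_USD)T) ⇒ r_USD = r_CHF − ln(F/S)/T
ln(0.9809/1.0053) = -0.024571; /(3) = -0.008190
r_USD = 0.0907 + 0.008190 = 0.098890
r_USD = 9.89%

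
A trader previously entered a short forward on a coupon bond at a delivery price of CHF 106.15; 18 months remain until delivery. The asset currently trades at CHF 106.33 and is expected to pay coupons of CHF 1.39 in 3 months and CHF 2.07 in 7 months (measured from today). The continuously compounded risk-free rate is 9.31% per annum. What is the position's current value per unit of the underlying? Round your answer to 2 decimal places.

-CHF 10.70

PV(remaining coupons) I = 1.39·e^(−0.0931·3/12) + 2.07·e^(−0.0931·7/12) = 3.3186
Current forward F = (S − I)·e^(rT) = (106.33 − 3.3186)·e^(0.0931·18/12) = 103.0114 × 1.149871 = 118.4498
Value (long) = (F − K)·e^(−rT) = (118.4498 − 106.15) × 0.869663 = 10.6967
Short position value = −(long value) = -CHF 10.70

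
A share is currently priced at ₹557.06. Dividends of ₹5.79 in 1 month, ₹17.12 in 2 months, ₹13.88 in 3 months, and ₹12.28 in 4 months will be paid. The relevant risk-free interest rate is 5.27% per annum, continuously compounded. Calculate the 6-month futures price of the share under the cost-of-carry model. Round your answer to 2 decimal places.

₹522.14

PV(dividends) I = 5.79·e^(−0.0527·1/12) + 17.12·e^(−0.0527·2/12) + 13.88·e^(−0.0527·3/12) + 12.28·e^(−0.0527·4/12)
I = 5.7646 + 16.9703 + 13.6983 + 12.0662 = 48.4994
F = (S − I)·e^(rT) = (557.06 − 48.4994) · e^(0.0527·6/12)
= 508.5606 · e^0.026350 = 508.5606 × 1.026700 = ₹522.14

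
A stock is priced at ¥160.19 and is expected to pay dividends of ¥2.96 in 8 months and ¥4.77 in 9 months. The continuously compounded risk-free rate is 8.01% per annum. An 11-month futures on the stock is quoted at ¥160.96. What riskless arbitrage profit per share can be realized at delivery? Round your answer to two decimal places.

PV(dividends) I = 2.96·e^(−0.0801·8/12) + 4.77·e^(−0.0801·9/12) = 7.2980
Fair futures F* = (S − I)·e^(rT) = (160.19 − 7.2980)·e^0.073425 = 152.8920 × 1.076188 = 164.5405
Market ¥160.96 < fair 164.5405: forward underpriced → reverse cash-and-carry (short the stock, invest proceeds at r, pay the dividends, go long the forward).
Profit at T = |F_mkt − F*| = |160.96 − 164.5405| = ¥3.58 per share

¥3.58 per share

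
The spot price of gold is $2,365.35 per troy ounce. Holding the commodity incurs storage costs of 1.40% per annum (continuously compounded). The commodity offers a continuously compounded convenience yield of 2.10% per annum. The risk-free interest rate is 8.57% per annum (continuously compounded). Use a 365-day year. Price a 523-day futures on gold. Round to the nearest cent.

$2,647.71 per troy ounce

Net carry = r + u − y = 0.0857 + 0.0140 − 0.0210 = 0.0787
F = S·e^((r+u−y)T) = 2365.35 · e^(0.0787 × 523/365) = 2365.35 · e^0.11276740
= 2365.35 × 1.11937154 = $2,647.71 per troy ounce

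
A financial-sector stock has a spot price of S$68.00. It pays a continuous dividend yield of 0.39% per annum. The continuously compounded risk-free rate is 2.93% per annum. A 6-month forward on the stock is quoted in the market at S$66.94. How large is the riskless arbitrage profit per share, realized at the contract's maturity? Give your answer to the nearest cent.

S$1.93 per share

Fair forward: F* = S·e^(carry·T), with carry = (r − q) = 0.0293 − 0.0039 = 0.0254
F* = 68.00 · e^(0.0254 × 6/12) = 68.00 · e^0.012700 = 68.00 × 1.012781 = S$68.8691
Market S$66.94 < fair S$68.8691: forward underpriced → reverse cash-and-carry (short spot, go long the forward).
At maturity, profit = |F_mkt − F*| = |66.94 − 68.8691| = S$1.93 per share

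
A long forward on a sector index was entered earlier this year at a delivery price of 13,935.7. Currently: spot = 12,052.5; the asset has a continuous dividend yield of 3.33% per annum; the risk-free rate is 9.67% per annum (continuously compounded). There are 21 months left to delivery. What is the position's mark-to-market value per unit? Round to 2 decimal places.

-395.96

Current fair forward for the remaining 21 months: F = S·e^((r − q)·T), (r − q) = 0.0967 − 0.0333 = 0.0634
F = 12052.5 · e^(0.0634 × 21/12) = 12052.5 × 1.11733904 = 13466.7288
Value of long forward = (F − K)·e^(−rT) = (13466.7288 − 13935.7) · e^(−0.0967·21/12)
= -468.9712 × 0.84431891 = -395.96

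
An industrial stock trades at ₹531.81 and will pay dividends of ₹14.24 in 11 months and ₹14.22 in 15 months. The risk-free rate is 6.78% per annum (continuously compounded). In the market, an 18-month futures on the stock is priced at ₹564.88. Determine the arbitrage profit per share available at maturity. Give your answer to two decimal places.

PV(dividends) I = 14.24·e^(−0.0678·11/12) + 14.22·e^(−0.0678·15/12) = 26.4464
Fair futures F* = (S − I)·e^(rT) = (531.81 − 26.4464)·e^0.101700 = 505.3636 × 1.107051 = 559.4633
Market ₹564.88 > fair 559.4633: forward overpriced → cash-and-carry (borrow at r, buy the stock and collect the dividends, short the forward).
Profit at T = |F_mkt − F*| = |564.88 − 559.4633| = ₹5.42 per share

₹5.42 per share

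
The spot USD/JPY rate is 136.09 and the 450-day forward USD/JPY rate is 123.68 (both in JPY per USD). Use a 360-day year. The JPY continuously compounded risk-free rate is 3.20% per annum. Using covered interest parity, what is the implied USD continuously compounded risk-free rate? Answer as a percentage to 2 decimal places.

10.85%

F = S·e^((r_JPY − r_USD)T) ⇒ r_USD = r_JPY − ln(F/S)/T
ln(123.68/136.09) = -0.095619; /(450/360) = -0.076495
r_USD = 0.0320 + 0.076495 = 0.108495
r_USD = 10.85%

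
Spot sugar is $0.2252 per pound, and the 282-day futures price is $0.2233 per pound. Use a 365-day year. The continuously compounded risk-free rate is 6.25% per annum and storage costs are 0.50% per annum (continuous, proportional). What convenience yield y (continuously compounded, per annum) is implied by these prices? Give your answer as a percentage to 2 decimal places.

F = S·e^((r+u−y)T) ⇒ (r+u−y) = ln(F/S)/T
ln(0.2233/0.2252) = -0.008473; /T ⇒ -0.010967
y = r + u − ln(F/S)/T = 0.0625 + 0.0050 + 0.010967 = 0.078467
y = 7.85%

7.85%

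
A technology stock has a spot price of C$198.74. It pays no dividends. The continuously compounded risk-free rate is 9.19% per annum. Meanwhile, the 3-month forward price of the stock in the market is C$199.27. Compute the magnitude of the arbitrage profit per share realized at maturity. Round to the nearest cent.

Fair forward: F* = S·e^(carry·T), with carry = r = 0.0919
F* = 198.74 · e^(0.0919 × 3/12) = 198.74 · e^0.022975 = 198.74 × 1.023241 = C$203.3589
Market C$199.27 < fair C$203.3589: forward underpriced → reverse cash-and-carry (short spot, go long the forward).
At maturity, profit = |F_mkt − F*| = |199.27 − 203.3589| = C$4.09 per share

C$4.09 per share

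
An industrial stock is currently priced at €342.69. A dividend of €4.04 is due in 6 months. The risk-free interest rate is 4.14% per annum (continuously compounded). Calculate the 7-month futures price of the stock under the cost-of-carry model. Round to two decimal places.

€347.01

PV(dividends) I = 4.04·e^(−0.0414·6/12)
I = 3.9572
F = (S − I)·e^(rT) = (342.69 − 3.9572) · e^(0.0414·7/12)
= 338.7328 · e^0.024150 = 338.7328 × 1.024444 = €347.01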